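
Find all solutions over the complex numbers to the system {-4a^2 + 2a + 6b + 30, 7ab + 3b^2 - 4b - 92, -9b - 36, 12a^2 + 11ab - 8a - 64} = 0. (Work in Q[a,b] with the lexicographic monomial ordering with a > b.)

{(-1, -4)}

Compute a lex Gröbner basis by Buchberger's algorithm.
f_1 = -4a^2 + 2a + 6b + 30, LT = a^2.
f_2 = 7ab + 3b^2 - 4b - 92, LT = ab.
f_3 = -9b - 36, LT = b.
f_4 = 12a^2 + 11ab - 8a - 64, LT = a^2.

S(f_1,f_2): lcm = a^2b. S = -3/7ab^2 + 1/14ab + 92/7a - 3/2b^2 - 15/2b.
  leading term ab^2: subtract (-3/49b)·f_2 from -3/7ab^2 + 1/14ab + 92/7a - 3/2b^2 - 15/2b → 1/14ab + 92/7a + 9/49b^3 - 171/98b^2 - 1287/98b
  leading term ab: subtract (1/98)·f_2 from 1/14ab + 92/7a + 9/49b^3 - 171/98b^2 - 1287/98b → 92/7a + 9/49b^3 - 87/49b^2 - 1283/98b + 46/49
  leading term a: no divisor's leading term divides it; move 92/7a to the remainder.
  leading term b^3: subtract (-1/49b^2)·f_3 from 9/49b^3 - 87/49b^2 - 1283/98b + 46/49 → -123/49b^2 - 1283/98b + 46/49
  leading term b^2: subtract (41/147b)·f_3 from -123/49b^2 - 1283/98b + 46/49 → -299/98b + 46/49
  leading term b: subtract (299/882)·f_3 from -299/98b + 46/49 → 92/7
  leading term 1: no divisor's leading term divides it; move 92/7 to the remainder.
  remainder 92/7a + 92/7 ≠ 0; add h_5 = 92/7a + 92/7 to the basis.

The other S-polynomials (S(f_1,f_3), S(f_1,f_4), S(f_2,f_3), S(f_2,f_4), S(f_3,f_4), S(f_1,h_5), S(f_2,h_5), S(f_3,h_5), S(f_4,h_5)) all reduce to 0 modulo the current basis, so we have a Gröbner basis.
Inter-reduce: drop elements whose leading term is divisible by another's, tail-reduce, and make monic.
Reduced Gröbner basis: {a + 1, b + 4}.

Since the basis is lex-ordered, b + 4 is univariate in b. Its roots are {-4}. Back-substituting each root into the other basis elements fixes the other coordinates.
  b = -4: the earlier basis element becomes a + 1 = 0, giving a = -1 — point (-1, -4).
Each listed point satisfies every original equation (direct substitution).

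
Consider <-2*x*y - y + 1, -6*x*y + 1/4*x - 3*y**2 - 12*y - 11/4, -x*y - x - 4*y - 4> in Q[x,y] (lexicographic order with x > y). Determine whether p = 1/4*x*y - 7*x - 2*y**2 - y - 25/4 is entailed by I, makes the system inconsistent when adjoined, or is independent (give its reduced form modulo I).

First compute the reduced Gröbner basis of I by Buchberger's algorithm.
f_1 = -2*x*y - y + 1, LT = x*y.
f_2 = -6*x*y + 1/4*x - 3*y**2 - 12*y - 11/4, LT = x*y.
f_3 = -x*y - x - 4*y - 4, LT = x*y.

S(f_1,f_2): lcm = x*y. S = 1/24*x - 1/2*y**2 - 3/2*y - 23/24.
  leading term x: no divisor's leading term divides it; move 1/24*x to the remainder.
  leading term y**2: no divisor's leading term divides it; move -1/2*y**2 to the remainder.
  leading term y: no divisor's leading term divides it; move -3/2*y to the remainder.
  leading term 1: no divisor's leading term divides it; move -23/24 to the remainder.
  remainder 1/24*x - 1/2*y**2 - 3/2*y - 23/24 ≠ 0; add h_4 = 1/24*x - 1/2*y**2 - 3/2*y - 23/24 to the basis.

S(f_1,f_3): lcm = x*y. S = -x - 7/2*y - 9/2.
  leading term x: subtract (-24)·h_4 from -x - 7/2*y - 9/2 → -12*y**2 - 79/2*y - 55/2
  leading term y**2: no divisor's leading term divides it; move -12*y**2 to the remainder.
  leading term y: no divisor's leading term divides it; move -79/2*y to the remainder.
  leading term 1: no divisor's leading term divides it; move -55/2 to the remainder.
  remainder -12*y**2 - 79/2*y - 55/2 ≠ 0; add h_5 = -12*y**2 - 79/2*y - 55/2 to the basis.

S(f_2,f_3): lcm = x*y. S = -25/24*x + 1/2*y**2 - 2*y - 85/24.
  leading term x: subtract (-25)·h_4 from -25/24*x + 1/2*y**2 - 2*y - 85/24 → -12*y**2 - 79/2*y - 55/2
  leading term y**2: subtract (1)·h_5 from -12*y**2 - 79/2*y - 55/2 → 0
  remainder 0.

S(f_1,h_4): lcm = x*y. S = 12*y**3 + 36*y**2 + 47/2*y - 1/2.
  leading term y**3: subtract (-y)·h_5 from 12*y**3 + 36*y**2 + 47/2*y - 1/2 → -7/2*y**2 - 4*y - 1/2
  leading term y**2: subtract (7/24)·h_5 from -7/2*y**2 - 4*y - 1/2 → 361/48*y + 361/48
  leading term y: no divisor's leading term divides it; move 361/48*y to the remainder.
  leading term 1: no divisor's leading term divides it; move 361/48 to the remainder.
  remainder 361/48*y + 361/48 ≠ 0; add h_6 = 361/48*y + 361/48 to the basis.

S(f_2,h_4): lcm = x*y. S = -1/24*x + 12*y**3 + 73/2*y**2 + 25*y + 11/24.
  leading term x: subtract (-1)·h_4 from -1/24*x + 12*y**3 + 73/2*y**2 + 25*y + 11/24 → 12*y**3 + 36*y**2 + 47/2*y - 1/2
  leading term y**3: subtract (-y)·h_5 from 12*y**3 + 36*y**2 + 47/2*y - 1/2 → -7/2*y**2 - 4*y - 1/2
  leading term y**2: subtract (7/24)·h_5 from -7/2*y**2 - 4*y - 1/2 → 361/48*y + 361/48
  leading term y: subtract (1)·h_6 from 361/48*y + 361/48 → 0
  remainder 0.

S(f_3,h_4): lcm = x*y. S = x + 12*y**3 + 36*y**2 + 27*y + 4.
  leading term x: subtract (24)·h_4 from x + 12*y**3 + 36*y**2 + 27*y + 4 → 12*y**3 + 48*y**2 + 63*y + 27
  leading term y**3: subtract (-y)·h_5 from 12*y**3 + 48*y**2 + 63*y + 27 → 17/2*y**2 + 71/2*y + 27
  leading term y**2: subtract (-17/24)·h_5 from 17/2*y**2 + 71/2*y + 27 → 361/48*y + 361/48
  leading term y: subtract (1)·h_6 from 361/48*y + 361/48 → 0
  remainder 0.

S(f_1,h_5): lcm = x*y**2. S = -79/24*x*y - 55/24*x + 1/2*y**2 - 1/2*y.
  leading term x*y: subtract (79/48)·f_1 from -79/24*x*y - 55/24*x + 1/2*y**2 - 1/2*y → -55/24*x + 1/2*y**2 + 55/48*y - 79/48
  leading term x: subtract (-55)·h_4 from -55/24*x + 1/2*y**2 + 55/48*y - 79/48 → -27*y**2 - 3905/48*y - 2609/48
  leading term y**2: subtract (9/4)·h_5 from -27*y**2 - 3905/48*y - 2609/48 → 361/48*y + 361/48
  leading term y: subtract (1)·h_6 from 361/48*y + 361/48 → 0
  remainder 0.

S(f_2,h_5): lcm = x*y**2. S = -10/3*x*y - 55/24*x + 1/2*y**3 + 2*y**2 + 11/24*y.
  leading term x*y: subtract (5/3)·f_1 from -10/3*x*y - 55/24*x + 1/2*y**3 + 2*y**2 + 11/24*y → -55/24*x + 1/2*y**3 + 2*y**2 + 17/8*y - 5/3
  leading term x: subtract (-55)·h_4 from -55/24*x + 1/2*y**3 + 2*y**2 + 17/8*y - 5/3 → 1/2*y**3 - 51/2*y**2 - 643/8*y - 435/8
  leading term y**3: subtract (-1/24*y)·h_5 from 1/2*y**3 - 51/2*y**2 - 643/8*y - 435/8 → -1303/48*y**2 - 3913/48*y - 435/8
  leading term y**2: subtract (1303/576)·h_5 from -1303/48*y**2 - 3913/48*y - 435/8 → 9025/1152*y + 9025/1152
  leading term y: subtract (25/24)·h_6 from 9025/1152*y + 9025/1152 → 0
  remainder 0.

S(f_3,h_5): lcm = x*y**2. S = -55/24*x*y - 55/24*x + 4*y**2 + 4*y.
  leading term x*y: subtract (55/48)·f_1 from -55/24*x*y - 55/24*x + 4*y**2 + 4*y → -55/24*x + 4*y**2 + 247/48*y - 55/48
  leading term x: subtract (-55)·h_4 from -55/24*x + 4*y**2 + 247/48*y - 55/48 → -47/2*y**2 - 3713/48*y - 2585/48
  leading term y**2: subtract (47/24)·h_5 from -47/2*y**2 - 3713/48*y - 2585/48 → 0
  remainder 0.

S(h_4,h_5): leading monomials are coprime, so the S-polynomial reduces to 0 (Buchberger's first criterion).
S(f_1,h_6): lcm = x*y. S = -x + 1/2*y - 1/2.
  leading term x: subtract (-24)·h_4 from -x + 1/2*y - 1/2 → -12*y**2 - 71/2*y - 47/2
  leading term y**2: subtract (1)·h_5 from -12*y**2 - 71/2*y - 47/2 → 4*y + 4
  leading term y: subtract (192/361)·h_6 from 4*y + 4 → 0
  remainder 0.

S(f_2,h_6): lcm = x*y. S = -25/24*x + 1/2*y**2 + 2*y + 11/24.
  leading term x: subtract (-25)·h_4 from -25/24*x + 1/2*y**2 + 2*y + 11/24 → -12*y**2 - 71/2*y - 47/2
  leading term y**2: subtract (1)·h_5 from -12*y**2 - 71/2*y - 47/2 → 4*y + 4
  leading term y: subtract (192/361)·h_6 from 4*y + 4 → 0
  remainder 0.

S(f_3,h_6): lcm = x*y. S = 4*y + 4.
  leading term y: subtract (192/361)·h_6 from 4*y + 4 → 0
  remainder 0.

S(h_4,h_6): leading monomials are coprime, so the S-polynomial reduces to 0 (Buchberger's first criterion).
S(h_5,h_6): lcm = y**2. S = 55/24*y + 55/24.
  leading term y: subtract (110/361)·h_6 from 55/24*y + 55/24 → 0
  remainder 0.

Every S-polynomial of the final basis reduces to 0, so we have a Gröbner basis.
Inter-reduce: drop elements whose leading term is divisible by another's, tail-reduce, and make monic.
Reduced Gröbner basis: {x + 1, y + 1}.
Label its elements g_1 = x + 1, g_2 = y + 1.

Reduce p = 1/4*x*y - 7*x - 2*y**2 - y - 25/4 modulo G:
  leading term x*y: subtract (1/4*y)·g_1 from 1/4*x*y - 7*x - 2*y**2 - y - 25/4 → -7*x - 2*y**2 - 5/4*y - 25/4
  leading term x: subtract (-7)·g_1 from -7*x - 2*y**2 - 5/4*y - 25/4 → -2*y**2 - 5/4*y + 3/4
  leading term y**2: subtract (-2*y)·g_2 from -2*y**2 - 5/4*y + 3/4 → 3/4*y + 3/4
  leading term y: subtract (3/4)·g_2 from 3/4*y + 3/4 → 0
  normal form = 0.
Since the normal form is 0, p ∈ I.

Ideal membership is decidable via reduction modulo a Gröbner basis.

1/4*x*y - 7*x - 2*y**2 - y - 25/4 lies in I (it reduces to 0).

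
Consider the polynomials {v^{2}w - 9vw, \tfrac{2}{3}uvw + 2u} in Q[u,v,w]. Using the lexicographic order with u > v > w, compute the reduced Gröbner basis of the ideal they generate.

f_1 = v^{2}w - 9vw, LT = v^{2}w.
f_2 = \tfrac{2}{3}uvw + 2u, LT = uvw.

S(f_1,f_2): lcm = uv^{2}w. S = -9uvw - 3uv.
  leading term uvw: subtract (-\tfrac{27}{2})·f_2 from -9uvw - 3uv → -3uv + 27u
  leading term uv: no divisor's leading term divides it; move -3uv to the remainder.
  leading term u: no divisor's leading term divides it; move 27u to the remainder.
  remainder -3uv + 27u ≠ 0; add g_3 = -3uv + 27u to the basis.

S(f_2,g_3): lcm = uvw. S = 9uw + 3u.
  leading term uw: no divisor's leading term divides it; move 9uw to the remainder.
  leading term u: no divisor's leading term divides it; move 3u to the remainder.
  remainder 9uw + 3u ≠ 0; add g_4 = 9uw + 3u to the basis.

The other S-polynomials (S(f_1,g_3), S(f_1,g_4), S(f_2,g_4), S(g_3,g_4)) all reduce to 0 modulo the current basis, so we have a Gröbner basis.
Inter-reduce: drop elements whose leading term is divisible by another's, tail-reduce, and make monic.

G = {uv - 9u, uw + \tfrac{1}{3}u, v^{2}w - 9vw}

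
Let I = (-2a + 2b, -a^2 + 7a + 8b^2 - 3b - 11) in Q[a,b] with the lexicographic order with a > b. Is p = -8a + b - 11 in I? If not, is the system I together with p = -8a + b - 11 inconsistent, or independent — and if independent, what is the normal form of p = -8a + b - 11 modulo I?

-8a + b - 11 is independent of I; its normal form modulo I is -7b - 11.

First compute the reduced Gröbner basis of I by Buchberger's algorithm.
f_1 = -2a + 2b, LT = a.
f_2 = -a^2 + 7a + 8b^2 - 3b - 11, LT = a^2.

S(f_1,f_2): lcm = a^2. S = -ab + 7a + 8b^2 - 3b - 11.
  leading term ab: subtract (1/2b)·f_1 from -ab + 7a + 8b^2 - 3b - 11 → 7a + 7b^2 - 3b - 11
  leading term a: subtract (-7/2)·f_1 from 7a + 7b^2 - 3b - 11 → 7b^2 + 4b - 11
  leading term b^2: no divisor's leading term divides it; move 7b^2 to the remainder.
  leading term b: no divisor's leading term divides it; move 4b to the remainder.
  leading term 1: no divisor's leading term divides it; move -11 to the remainder.
  remainder 7b^2 + 4b - 11 ≠ 0; add h_3 = 7b^2 + 4b - 11 to the basis.

The other S-polynomials (S(f_1,h_3), S(f_2,h_3)) all reduce to 0 modulo the current basis, so we have a Gröbner basis.
Inter-reduce: drop elements whose leading term is divisible by another's, tail-reduce, and make monic.
Reduced Gröbner basis: {a - b, b^2 + 4/7b - 11/7}.
Label its elements g_1 = a - b, g_2 = b^2 + 4/7b - 11/7.

Reduce p = -8a + b - 11 modulo G:
  leading term a: subtract (-8)·g_1 from -8a + b - 11 → -7b - 11
  leading term b: no divisor's leading term divides it; move -7b to the remainder.
  leading term 1: no divisor's leading term divides it; move -11 to the remainder.
  normal form = -7b - 11.
The normal form is nonzero, so p ∉ I. Since p minus its normal form lies in I, I + (p) = I + (r) where r = -7b - 11; decide whether this ideal is the whole ring.
Run Buchberger on G together with r (pairs among the g_i already reduce to 0 since G is a Gröbner basis):
g_1 = a - b, LT = a.
g_2 = b^2 + 4/7b - 11/7, LT = b^2.
r = -7b - 11, LT = b.

The S-polynomials (S(g_1,g_2), S(g_1,r), S(g_2,r)) all reduce to 0 modulo the current basis, so we have a Gröbner basis.
Inter-reduce: drop elements whose leading term is divisible by another's, tail-reduce, and make monic.
Reduced Gröbner basis: {a + 11/7, b + 11/7}.
The reduced Gröbner basis of I + (p) is {a + 11/7, b + 11/7} ≠ {1}, a proper ideal, so the enlarged system stays consistent: p is independent of I, with normal form -7b - 11.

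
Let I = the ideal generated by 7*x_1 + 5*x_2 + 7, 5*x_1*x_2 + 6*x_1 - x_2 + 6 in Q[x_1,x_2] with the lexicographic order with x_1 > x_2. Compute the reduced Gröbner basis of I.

f_1 = 7*x_1 + 5*x_2 + 7, LT = x_1.
f_2 = 5*x_1*x_2 + 6*x_1 - x_2 + 6, LT = x_1*x_2.

S(f_1,f_2): lcm = x_1*x_2. S = -6/5*x_1 + 5/7*x_2**2 + 6/5*x_2 - 6/5.
  leading term x_1: subtract (-6/35)·f_1 from -6/5*x_1 + 5/7*x_2**2 + 6/5*x_2 - 6/5 → 5/7*x_2**2 + 72/35*x_2
  leading term x_2**2: no divisor's leading term divides it; move 5/7*x_2**2 to the remainder.
  leading term x_2: no divisor's leading term divides it; move 72/35*x_2 to the remainder.
  remainder 5/7*x_2**2 + 72/35*x_2 ≠ 0; add g_3 = 5/7*x_2**2 + 72/35*x_2 to the basis.

The other S-polynomials (S(f_1,g_3), S(f_2,g_3)) all reduce to 0 modulo the current basis, so we have a Gröbner basis.
Inter-reduce: drop elements whose leading term is divisible by another's, tail-reduce, and make monic.

G = {x_1 + 5/7*x_2 + 1, x_2**2 + 72/25*x_2}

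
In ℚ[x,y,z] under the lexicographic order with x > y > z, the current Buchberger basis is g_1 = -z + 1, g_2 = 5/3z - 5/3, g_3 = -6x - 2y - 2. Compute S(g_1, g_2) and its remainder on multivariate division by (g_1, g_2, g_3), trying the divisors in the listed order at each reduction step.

S(g_1, g_2) = 0; remainder on division = 0.

lcm(LM(g_1), LM(g_2)) = z.
S = (lcm/LT(g_1))·g_1 − (lcm/LT(g_2))·g_2 = 0.
Reduce S modulo (g_1, g_2, g_3) in that order:
The remainder is 0, so this S-polynomial contributes no new basis element.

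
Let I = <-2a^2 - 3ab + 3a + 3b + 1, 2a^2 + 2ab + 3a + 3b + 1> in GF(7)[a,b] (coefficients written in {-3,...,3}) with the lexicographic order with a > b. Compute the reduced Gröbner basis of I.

f_1 = -2a^2 - 3ab + 3a + 3b + 1, LT = a^2.
f_2 = 2a^2 + 2ab + 3a + 3b + 1, LT = a^2.

S(f_1,f_2): lcm = a^2. S = -3ab - 3a - 3b - 1.
  leading term ab: no divisor's leading term divides it; move -3ab to the remainder.
  leading term a: no divisor's leading term divides it; move -3a to the remainder.
  leading term b: no divisor's leading term divides it; move -3b to the remainder.
  leading term 1: no divisor's leading term divides it; move -1 to the remainder.
  remainder -3ab - 3a - 3b - 1 ≠ 0; add g_3 = -3ab - 3a - 3b - 1 to the basis.

S(f_1,g_3): lcm = a^2b. S = -a^2 - 2ab^2 + ab + 2a + 2b^2 + 3b.
  leading term a^2: subtract (-3)·f_1 from -a^2 - 2ab^2 + ab + 2a + 2b^2 + 3b → -2ab^2 - ab - 3a + 2b^2 - 2b + 3
  leading term ab^2: subtract (3b)·g_3 from -2ab^2 - ab - 3a + 2b^2 - 2b + 3 → ab - 3a - 3b^2 + b + 3
  leading term ab: subtract (2)·g_3 from ab - 3a - 3b^2 + b + 3 → 3a - 3b^2 - 2
  leading term a: no divisor's leading term divides it; move 3a to the remainder.
  leading term b^2: no divisor's leading term divides it; move -3b^2 to the remainder.
  leading term 1: no divisor's leading term divides it; move -2 to the remainder.
  remainder 3a - 3b^2 - 2 ≠ 0; add g_4 = 3a - 3b^2 - 2 to the basis.

S(f_2,g_3): lcm = a^2b. S = -a^2 + ab^2 - 3ab + 2a - 2b^2 - 3b.
  leading term a^2: subtract (-3)·f_1 from -a^2 + ab^2 - 3ab + 2a - 2b^2 - 3b → ab^2 + 2ab - 3a - 2b^2 - b + 3
  leading term ab^2: subtract (2b)·g_3 from ab^2 + 2ab - 3a - 2b^2 - b + 3 → ab - 3a - 3b^2 + b + 3
  leading term ab: subtract (2)·g_3 from ab - 3a - 3b^2 + b + 3 → 3a - 3b^2 - 2
  leading term a: subtract (1)·g_4 from 3a - 3b^2 - 2 → 0
  remainder 0.

S(f_1,g_4): lcm = a^2. S = ab^2 - 2ab - 2a + 2b + 3.
  leading term ab^2: subtract (2b)·g_3 from ab^2 - 2ab - 2a + 2b + 3 → -3ab - 2a - b^2 - 3b + 3
  leading term ab: subtract (1)·g_3 from -3ab - 2a - b^2 - 3b + 3 → a - b^2 - 3
  leading term a: subtract (-2)·g_4 from a - b^2 - 3 → 0
  remainder 0.

S(f_2,g_4): lcm = a^2. S = ab^2 + ab + a - 2b - 3.
  leading term ab^2: subtract (2b)·g_3 from ab^2 + ab + a - 2b - 3 → a - b^2 - 3
  leading term a: subtract (-2)·g_4 from a - b^2 - 3 → 0
  remainder 0.

S(g_3,g_4): lcm = ab. S = a + b^3 - 3b - 2.
  leading term a: subtract (-2)·g_4 from a + b^3 - 3b - 2 → b^3 + b^2 - 3b + 1
  leading term b^3: no divisor's leading term divides it; move b^3 to the remainder.
  leading term b^2: no divisor's leading term divides it; move b^2 to the remainder.
  leading term b: no divisor's leading term divides it; move -3b to the remainder.
  leading term 1: no divisor's leading term divides it; move 1 to the remainder.
  remainder b^3 + b^2 - 3b + 1 ≠ 0; add g_5 = b^3 + b^2 - 3b + 1 to the basis.

S(f_1,g_5): leading monomials are coprime, so the S-polynomial reduces to 0 (Buchberger's first criterion).
S(f_2,g_5): leading monomials are coprime, so the S-polynomial reduces to 0 (Buchberger's first criterion).
S(g_3,g_5): lcm = ab^3. S = 3ab - a + b^3 - 2b^2.
  leading term ab: subtract (-1)·g_3 from 3ab - a + b^3 - 2b^2 → 3a + b^3 - 2b^2 - 3b - 1
  leading term a: subtract (1)·g_4 from 3a + b^3 - 2b^2 - 3b - 1 → b^3 + b^2 - 3b + 1
  leading term b^3: subtract (1)·g_5 from b^3 + b^2 - 3b + 1 → 0
  remainder 0.

S(g_4,g_5): leading monomials are coprime, so the S-polynomial reduces to 0 (Buchberger's first criterion).
Every S-polynomial of the final basis reduces to 0, so we have a Gröbner basis.
Inter-reduce: drop elements whose leading term is divisible by another's, tail-reduce, and make monic.

G = {a - b^2 - 3, b^3 + b^2 - 3b + 1}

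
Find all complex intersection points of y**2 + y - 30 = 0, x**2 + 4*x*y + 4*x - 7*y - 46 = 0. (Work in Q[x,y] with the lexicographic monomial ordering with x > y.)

Compute a lex Gröbner basis by Buchberger's algorithm.
f_1 = y**2 + y - 30, LT = y**2.
f_2 = x**2 + 4*x*y + 4*x - 7*y - 46, LT = x**2.

The S-polynomials (S(f_1,f_2)) all reduce to 0 modulo the current basis, so we have a Gröbner basis.
Inter-reduce: drop elements whose leading term is divisible by another's, tail-reduce, and make monic.
Reduced Gröbner basis: {x**2 + 4*x*y + 4*x - 7*y - 46, y**2 + y - 30}.

A lex Gröbner basis eliminates variables successively. Here y**2 + y - 30 depends only on y, with roots {-6, 5}; lifting each root through the earlier basis elements recovers the full solutions.
  y = -6: the earlier basis element becomes x**2 - 20*x - 4 = 0, giving x = 10 - 2*sqrt(26), 10 + 2*sqrt(26) — points (10 - 2*sqrt(26), -6), (10 + 2*sqrt(26), -6).
  y = 5: the earlier basis element becomes x**2 + 24*x - 81 = 0, giving x = -27, 3 — points (-27, 5), (3, 5).

{(10 - 2*sqrt(26), -6), (10 + 2*sqrt(26), -6), (-27, 5), (3, 5)}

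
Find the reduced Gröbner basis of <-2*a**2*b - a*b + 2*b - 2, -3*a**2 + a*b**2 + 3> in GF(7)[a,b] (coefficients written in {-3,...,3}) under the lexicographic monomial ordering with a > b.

G = {a - 2*b**3 + 2*b**2 - 3*b, b**6 - b**5 + 3*b**4 + 2*b**3 - 3*b**2 - 2}

This is the nonlinear analogue of row-reducing a linear system.

f_1 = -2*a**2*b - a*b + 2*b - 2, LT = a**2*b.
f_2 = -3*a**2 + a*b**2 + 3, LT = a**2.

S(f_1,f_2): lcm = a**2*b. S = -2*a*b**3 - 3*a*b + 1.
  leading term a*b**3: no divisor's leading term divides it; move -2*a*b**3 to the remainder.
  leading term a*b: no divisor's leading term divides it; move -3*a*b to the remainder.
  leading term 1: no divisor's leading term divides it; move 1 to the remainder.
  remainder -2*a*b**3 - 3*a*b + 1 ≠ 0; add g_3 = -2*a*b**3 - 3*a*b + 1 to the basis.

S(f_1,g_3): lcm = a**2*b**3. S = 2*a**2*b - 3*a*b**3 - 3*a - b**3 + b**2.
  leading term a**2*b: subtract (-1)·f_1 from 2*a**2*b - 3*a*b**3 - 3*a - b**3 + b**2 → -3*a*b**3 - a*b - 3*a - b**3 + b**2 + 2*b - 2
  leading term a*b**3: subtract (-2)·g_3 from -3*a*b**3 - a*b - 3*a - b**3 + b**2 + 2*b - 2 → -3*a - b**3 + b**2 + 2*b
  leading term a: no divisor's leading term divides it; move -3*a to the remainder.
  leading term b**3: no divisor's leading term divides it; move -b**3 to the remainder.
  leading term b**2: no divisor's leading term divides it; move b**2 to the remainder.
  leading term b: no divisor's leading term divides it; move 2*b to the remainder.
  remainder -3*a - b**3 + b**2 + 2*b ≠ 0; add g_4 = -3*a - b**3 + b**2 + 2*b to the basis.

S(g_3,g_4): lcm = a*b**3. S = -2*a*b + 2*b**6 - 2*b**5 + 3*b**4 + 3.
  leading term a*b: subtract (3*b)·g_4 from -2*a*b + 2*b**6 - 2*b**5 + 3*b**4 + 3 → 2*b**6 - 2*b**5 - b**4 - 3*b**3 + b**2 + 3
  leading term b**6: no divisor's leading term divides it; move 2*b**6 to the remainder.
  leading term b**5: no divisor's leading term divides it; move -2*b**5 to the remainder.
  leading term b**4: no divisor's leading term divides it; move -b**4 to the remainder.
  leading term b**3: no divisor's leading term divides it; move -3*b**3 to the remainder.
  leading term b**2: no divisor's leading term divides it; move b**2 to the remainder.
  leading term 1: no divisor's leading term divides it; move 3 to the remainder.
  remainder 2*b**6 - 2*b**5 - b**4 - 3*b**3 + b**2 + 3 ≠ 0; add g_5 = 2*b**6 - 2*b**5 - b**4 - 3*b**3 + b**2 + 3 to the basis.

The other S-polynomials (S(f_2,g_3), S(f_1,g_4), S(f_2,g_4), S(f_1,g_5), S(f_2,g_5), S(g_3,g_5), S(g_4,g_5)) all reduce to 0 modulo the current basis, so we have a Gröbner basis.
Inter-reduce: drop elements whose leading term is divisible by another's, tail-reduce, and make monic.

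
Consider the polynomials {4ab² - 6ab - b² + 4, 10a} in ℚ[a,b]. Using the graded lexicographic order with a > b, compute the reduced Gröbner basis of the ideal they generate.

f_1 = 4ab² - 6ab - b² + 4, LT = ab².
f_2 = 10a, LT = a.

S(f_1,f_2): lcm = ab². S = -3/2ab - ¼b² + 1.
  leading term ab: subtract (-3/20b)·f_2 from -3/2ab - ¼b² + 1 → -¼b² + 1
  leading term b²: no divisor's leading term divides it; move -¼b² to the remainder.
  leading term 1: no divisor's leading term divides it; move 1 to the remainder.
  remainder -¼b² + 1 ≠ 0; add g_3 = -¼b² + 1 to the basis.

The other S-polynomials (S(f_1,g_3), S(f_2,g_3)) all reduce to 0 modulo the current basis, so we have a Gröbner basis.
Inter-reduce: drop elements whose leading term is divisible by another's, tail-reduce, and make monic.

G = {b² - 4, a}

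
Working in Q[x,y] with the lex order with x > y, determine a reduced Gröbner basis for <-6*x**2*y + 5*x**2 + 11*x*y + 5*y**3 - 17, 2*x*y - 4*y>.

G = {x**2 + y**3 - 2/5*y - 17/5, x*y - 2*y, y**4 - 2/5*y**2 + 3/5*y}

f_1 = -6*x**2*y + 5*x**2 + 11*x*y + 5*y**3 - 17, LT = x**2*y.
f_2 = 2*x*y - 4*y, LT = x*y.

S(f_1,f_2): lcm = x**2*y. S = -5/6*x**2 + 1/6*x*y - 5/6*y**3 + 17/6.
  leading term x**2: no divisor's leading term divides it; move -5/6*x**2 to the remainder.
  leading term x*y: subtract (1/12)·f_2 from 1/6*x*y - 5/6*y**3 + 17/6 → -5/6*y**3 + 1/3*y + 17/6
  leading term y**3: no divisor's leading term divides it; move -5/6*y**3 to the remainder.
  leading term y: no divisor's leading term divides it; move 1/3*y to the remainder.
  leading term 1: no divisor's leading term divides it; move 17/6 to the remainder.
  remainder -5/6*x**2 - 5/6*y**3 + 1/3*y + 17/6 ≠ 0; add g_3 = -5/6*x**2 - 5/6*y**3 + 1/3*y + 17/6 to the basis.

S(f_1,g_3): lcm = x**2*y. S = -5/6*x**2 - 11/6*x*y - y**4 - 5/6*y**3 + 2/5*y**2 + 17/5*y + 17/6.
  leading term x**2: subtract (1)·g_3 from -5/6*x**2 - 11/6*x*y - y**4 - 5/6*y**3 + 2/5*y**2 + 17/5*y + 17/6 → -11/6*x*y - y**4 + 2/5*y**2 + 46/15*y
  leading term x*y: subtract (-11/12)·f_2 from -11/6*x*y - y**4 + 2/5*y**2 + 46/15*y → -y**4 + 2/5*y**2 - 3/5*y
  leading term y**4: no divisor's leading term divides it; move -y**4 to the remainder.
  leading term y**2: no divisor's leading term divides it; move 2/5*y**2 to the remainder.
  leading term y: no divisor's leading term divides it; move -3/5*y to the remainder.
  remainder -y**4 + 2/5*y**2 - 3/5*y ≠ 0; add g_4 = -y**4 + 2/5*y**2 - 3/5*y to the basis.

The other S-polynomials (S(f_2,g_3), S(f_1,g_4), S(f_2,g_4), S(g_3,g_4)) all reduce to 0 modulo the current basis, so we have a Gröbner basis.
Inter-reduce: drop elements whose leading term is divisible by another's, tail-reduce, and make monic.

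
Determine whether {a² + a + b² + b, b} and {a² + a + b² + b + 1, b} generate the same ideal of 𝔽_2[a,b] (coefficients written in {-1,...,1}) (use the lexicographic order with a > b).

Since reduced Gröbner bases are canonical representatives of ideals under a given ordering, it suffices to compute and compare them.
Buchberger on the first generating set:
f_1 = a² + a + b² + b, LT = a².
f_2 = b, LT = b.

The S-polynomials (S(f_1,f_2)) all reduce to 0 modulo the current basis, so we have a Gröbner basis.
Inter-reduce: drop elements whose leading term is divisible by another's, tail-reduce, and make monic.
Reduced Gröbner basis: {a² + a, b}.

Buchberger on the second generating set:
h_1 = a² + a + b² + b + 1, LT = a².
h_2 = b, LT = b.

The S-polynomials (S(h_1,h_2)) all reduce to 0 modulo the current basis, so we have a Gröbner basis.
Inter-reduce: drop elements whose leading term is divisible by another's, tail-reduce, and make monic.
Reduced Gröbner basis: {a² + a + 1, b}.

The bases are distinct; the ideals are different.
The same test decides containment: I ⊆ J iff every generator of I reduces to 0 modulo a Gröbner basis of J.

No, the ideals differ.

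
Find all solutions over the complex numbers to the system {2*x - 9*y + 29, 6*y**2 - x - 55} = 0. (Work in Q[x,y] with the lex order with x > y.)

{(-197/8, -9/4), (-1, 3)}

Compute a lex Gröbner basis by Buchberger's algorithm.
f_1 = 2*x - 9*y + 29, LT = x.
f_2 = -x + 6*y**2 - 55, LT = x.

S(f_1,f_2): lcm = x. S = 6*y**2 - 9/2*y - 81/2.
  leading term y**2: no divisor's leading term divides it; move 6*y**2 to the remainder.
  leading term y: no divisor's leading term divides it; move -9/2*y to the remainder.
  leading term 1: no divisor's leading term divides it; move -81/2 to the remainder.
  remainder 6*y**2 - 9/2*y - 81/2 ≠ 0; add h_3 = 6*y**2 - 9/2*y - 81/2 to the basis.

The other S-polynomials (S(f_1,h_3), S(f_2,h_3)) all reduce to 0 modulo the current basis, so we have a Gröbner basis.
Inter-reduce: drop elements whose leading term is divisible by another's, tail-reduce, and make monic.
Reduced Gröbner basis: {x - 9/2*y + 29/2, y**2 - 3/4*y - 27/4}.

Elimination: the polynomial y**2 - 3/4*y - 27/4 lies in the elimination ideal for y, so y ∈ {-9/4, 3}. For each such y, the remaining basis elements (now univariate) give the rest of the solution.
  y = -9/4: the earlier basis element becomes x + 197/8 = 0, giving x = -197/8 — point (-197/8, -9/4).
  y = 3: the earlier basis element becomes x + 1 = 0, giving x = -1 — point (-1, 3).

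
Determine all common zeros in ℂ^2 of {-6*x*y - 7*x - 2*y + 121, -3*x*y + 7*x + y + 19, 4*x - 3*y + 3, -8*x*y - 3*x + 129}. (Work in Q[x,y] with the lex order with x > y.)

{(3, 5)}

Compute a lex Gröbner basis by Buchberger's algorithm.
f_1 = -6*x*y - 7*x - 2*y + 121, LT = x*y.
f_2 = -3*x*y + 7*x + y + 19, LT = x*y.
f_3 = 4*x - 3*y + 3, LT = x.
f_4 = -8*x*y - 3*x + 129, LT = x*y.

S(f_1,f_2): lcm = x*y. S = 7/2*x + 2/3*y - 83/6.
  leading term x: subtract (7/8)·f_3 from 7/2*x + 2/3*y - 83/6 → 79/24*y - 395/24
  leading term y: no divisor's leading term divides it; move 79/24*y to the remainder.
  leading term 1: no divisor's leading term divides it; move -395/24 to the remainder.
  remainder 79/24*y - 395/24 ≠ 0; add h_5 = 79/24*y - 395/24 to the basis.

S(f_1,f_3): lcm = x*y. S = 7/6*x + 3/4*y**2 - 5/12*y - 121/6.
  leading term x: subtract (7/24)·f_3 from 7/6*x + 3/4*y**2 - 5/12*y - 121/6 → 3/4*y**2 + 11/24*y - 505/24
  leading term y**2: subtract (18/79*y)·h_5 from 3/4*y**2 + 11/24*y - 505/24 → 101/24*y - 505/24
  leading term y: subtract (101/79)·h_5 from 101/24*y - 505/24 → 0
  remainder 0.

S(f_1,f_4): lcm = x*y. S = 19/24*x + 1/3*y - 97/24.
  leading term x: subtract (19/96)·f_3 from 19/24*x + 1/3*y - 97/24 → 89/96*y - 445/96
  leading term y: subtract (89/316)·h_5 from 89/96*y - 445/96 → 0
  remainder 0.

S(f_2,f_3): lcm = x*y. S = -7/3*x + 3/4*y**2 - 13/12*y - 19/3.
  leading term x: subtract (-7/12)·f_3 from -7/3*x + 3/4*y**2 - 13/12*y - 19/3 → 3/4*y**2 - 17/6*y - 55/12
  leading term y**2: subtract (18/79*y)·h_5 from 3/4*y**2 - 17/6*y - 55/12 → 11/12*y - 55/12
  leading term y: subtract (22/79)·h_5 from 11/12*y - 55/12 → 0
  remainder 0.

S(f_2,f_4): lcm = x*y. S = -65/24*x - 1/3*y + 235/24.
  leading term x: subtract (-65/96)·f_3 from -65/24*x - 1/3*y + 235/24 → -227/96*y + 1135/96
  leading term y: subtract (-227/316)·h_5 from -227/96*y + 1135/96 → 0
  remainder 0.

S(f_3,f_4): lcm = x*y. S = -3/8*x - 3/4*y**2 + 3/4*y + 129/8.
  leading term x: subtract (-3/32)·f_3 from -3/8*x - 3/4*y**2 + 3/4*y + 129/8 → -3/4*y**2 + 15/32*y + 525/32
  leading term y**2: subtract (-18/79*y)·h_5 from -3/4*y**2 + 15/32*y + 525/32 → -105/32*y + 525/32
  leading term y: subtract (-315/316)·h_5 from -105/32*y + 525/32 → 0
  remainder 0.

S(f_1,h_5): lcm = x*y. S = 37/6*x + 1/3*y - 121/6.
  leading term x: subtract (37/24)·f_3 from 37/6*x + 1/3*y - 121/6 → 119/24*y - 595/24
  leading term y: subtract (119/79)·h_5 from 119/24*y - 595/24 → 0
  remainder 0.

S(f_2,h_5): lcm = x*y. S = 8/3*x - 1/3*y - 19/3.
  leading term x: subtract (2/3)·f_3 from 8/3*x - 1/3*y - 19/3 → 5/3*y - 25/3
  leading term y: subtract (40/79)·h_5 from 5/3*y - 25/3 → 0
  remainder 0.

S(f_3,h_5): leading monomials are coprime, so the S-polynomial reduces to 0 (Buchberger's first criterion).
S(f_4,h_5): lcm = x*y. S = 43/8*x - 129/8.
  leading term x: subtract (43/32)·f_3 from 43/8*x - 129/8 → 129/32*y - 645/32
  leading term y: subtract (387/316)·h_5 from 129/32*y - 645/32 → 0
  remainder 0.

Every S-polynomial of the final basis reduces to 0, so we have a Gröbner basis.
Inter-reduce: drop elements whose leading term is divisible by another's, tail-reduce, and make monic.
Reduced Gröbner basis: {x - 3, y - 5}.

Elimination: the polynomial y - 5 lies in the elimination ideal for y, so y ∈ {5}. For each such y, the remaining basis elements (now univariate) give the rest of the solution.
  y = 5: the earlier basis element becomes x - 3 = 0, giving x = 3 — point (3, 5).
Check: every point annihilates each of the original generators.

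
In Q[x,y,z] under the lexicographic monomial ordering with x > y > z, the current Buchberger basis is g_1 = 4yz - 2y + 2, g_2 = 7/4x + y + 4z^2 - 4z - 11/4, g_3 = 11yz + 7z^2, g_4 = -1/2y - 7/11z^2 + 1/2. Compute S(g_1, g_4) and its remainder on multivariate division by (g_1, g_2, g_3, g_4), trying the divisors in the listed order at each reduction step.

lcm(LM(g_1), LM(g_4)) = yz.
S = (lcm/LT(g_1))·g_1 − (lcm/LT(g_4))·g_4 = -1/2y - 14/11z^3 + z + 1/2.
Reduce S modulo (g_1, g_2, g_3, g_4) in that order:
  leading term y: subtract (1)·g_4 from -1/2y - 14/11z^3 + z + 1/2 → -14/11z^3 + 7/11z^2 + z
  leading term z^3: no divisor's leading term divides it; move -14/11z^3 to the remainder.
  leading term z^2: no divisor's leading term divides it; move 7/11z^2 to the remainder.
  leading term z: no divisor's leading term divides it; move z to the remainder.
The remainder -14/11z^3 + 7/11z^2 + z is nonzero, so it would be added as the next basis element.

S(g_1, g_4) = -1/2y - 14/11z^3 + z + 1/2; remainder on division = -14/11z^3 + 7/11z^2 + z.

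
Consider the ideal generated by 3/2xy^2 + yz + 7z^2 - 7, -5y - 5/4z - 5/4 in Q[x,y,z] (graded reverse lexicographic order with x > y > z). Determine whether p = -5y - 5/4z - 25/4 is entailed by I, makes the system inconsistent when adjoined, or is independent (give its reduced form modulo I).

First compute the reduced Gröbner basis of I by Buchberger's algorithm.
f_1 = 3/2xy^2 + yz + 7z^2 - 7, LT = xy^2.
f_2 = -5y - 5/4z - 5/4, LT = y.

S(f_1,f_2): lcm = xy^2. S = -1/4xyz - 1/4xy + 2/3yz + 14/3z^2 - 14/3.
  leading term xyz: subtract (1/20xz)·f_2 from -1/4xyz - 1/4xy + 2/3yz + 14/3z^2 - 14/3 → 1/16xz^2 - 1/4xy + 1/16xz + 2/3yz + 14/3z^2 - 14/3
  leading term xz^2: no divisor's leading term divides it; move 1/16xz^2 to the remainder.
  leading term xy: subtract (1/20x)·f_2 from -1/4xy + 1/16xz + 2/3yz + 14/3z^2 - 14/3 → 1/8xz + 2/3yz + 14/3z^2 + 1/16x - 14/3
  leading term xz: no divisor's leading term divides it; move 1/8xz to the remainder.
  leading term yz: subtract (-2/15z)·f_2 from 2/3yz + 14/3z^2 + 1/16x - 14/3 → 9/2z^2 + 1/16x - 1/6z - 14/3
  leading term z^2: no divisor's leading term divides it; move 9/2z^2 to the remainder.
  leading term x: no divisor's leading term divides it; move 1/16x to the remainder.
  leading term z: no divisor's leading term divides it; move -1/6z to the remainder.
  leading term 1: no divisor's leading term divides it; move -14/3 to the remainder.
  remainder 1/16xz^2 + 1/8xz + 9/2z^2 + 1/16x - 1/6z - 14/3 ≠ 0; add h_3 = 1/16xz^2 + 1/8xz + 9/2z^2 + 1/16x - 1/6z - 14/3 to the basis.

S(f_1,h_3): lcm = xy^2z^2. S = -2xy^2z - 72y^2z^2 + 2/3yz^3 + 14/3z^4 - xy^2 + 8/3y^2z + 224/3y^2 - 14/3z^2.
  leading term xy^2z: subtract (-4/3z)·f_1 from -2xy^2z - 72y^2z^2 + 2/3yz^3 + 14/3z^4 - xy^2 + 8/3y^2z + 224/3y^2 - 14/3z^2 → -72y^2z^2 + 2/3yz^3 + 14/3z^4 - xy^2 + 8/3y^2z + 4/3yz^2 + 28/3z^3 + 224/3y^2 - 14/3z^2 - 28/3z
  leading term y^2z^2: subtract (72/5yz^2)·f_2 from -72y^2z^2 + 2/3yz^3 + 14/3z^4 - xy^2 + 8/3y^2z + 4/3yz^2 + 28/3z^3 + 224/3y^2 - 14/3z^2 - 28/3z → 56/3yz^3 + 14/3z^4 - xy^2 + 8/3y^2z + 58/3yz^2 + 28/3z^3 + 224/3y^2 - 14/3z^2 - 28/3z
  leading term yz^3: subtract (-56/15z^3)·f_2 from 56/3yz^3 + 14/3z^4 - xy^2 + 8/3y^2z + 58/3yz^2 + 28/3z^3 + 224/3y^2 - 14/3z^2 - 28/3z → -xy^2 + 8/3y^2z + 58/3yz^2 + 14/3z^3 + 224/3y^2 - 14/3z^2 - 28/3z
  leading term xy^2: subtract (-2/3)·f_1 from -xy^2 + 8/3y^2z + 58/3yz^2 + 14/3z^3 + 224/3y^2 - 14/3z^2 - 28/3z → 8/3y^2z + 58/3yz^2 + 14/3z^3 + 224/3y^2 + 2/3yz - 28/3z - 14/3
  leading term y^2z: subtract (-8/15yz)·f_2 from 8/3y^2z + 58/3yz^2 + 14/3z^3 + 224/3y^2 + 2/3yz - 28/3z - 14/3 → 56/3yz^2 + 14/3z^3 + 224/3y^2 - 28/3z - 14/3
  leading term yz^2: subtract (-56/15z^2)·f_2 from 56/3yz^2 + 14/3z^3 + 224/3y^2 - 28/3z - 14/3 → 224/3y^2 - 14/3z^2 - 28/3z - 14/3
  leading term y^2: subtract (-224/15y)·f_2 from 224/3y^2 - 14/3z^2 - 28/3z - 14/3 → -56/3yz - 14/3z^2 - 56/3y - 28/3z - 14/3
  leading term yz: subtract (56/15z)·f_2 from -56/3yz - 14/3z^2 - 56/3y - 28/3z - 14/3 → -56/3y - 14/3z - 14/3
  leading term y: subtract (56/15)·f_2 from -56/3y - 14/3z - 14/3 → 0
  remainder 0.

S(f_2,h_3): leading monomials are coprime, so the S-polynomial reduces to 0 (Buchberger's first criterion).
Every S-polynomial of the final basis reduces to 0, so we have a Gröbner basis.
Inter-reduce: drop elements whose leading term is divisible by another's, tail-reduce, and make monic.
Reduced Gröbner basis: {xz^2 + 2xz + 72z^2 + x - 8/3z - 224/3, y + 1/4z + 1/4}.
Label its elements g_1 = xz^2 + 2xz + 72z^2 + x - 8/3z - 224/3, g_2 = y + 1/4z + 1/4.

Reduce p = -5y - 5/4z - 25/4 modulo G:
  leading term y: subtract (-5)·g_2 from -5y - 5/4z - 25/4 → -5
  leading term 1: no divisor's leading term divides it; move -5 to the remainder.
  normal form = -5.
The normal form is nonzero, so p ∉ I. Since p minus its normal form lies in I, I + (p) = I + (r) where r = -5; decide whether this ideal is the whole ring.
Here r = -5 is a nonzero constant, hence a unit: 1 ∈ I + (p), the Gröbner basis of I + (p) is {1}, and the enlarged system has no common solution — adjoining p is inconsistent.

Ideal membership is decidable via reduction modulo a Gröbner basis.

Adjoining -5y - 5/4z - 25/4 makes the ideal the whole ring: the system is inconsistent.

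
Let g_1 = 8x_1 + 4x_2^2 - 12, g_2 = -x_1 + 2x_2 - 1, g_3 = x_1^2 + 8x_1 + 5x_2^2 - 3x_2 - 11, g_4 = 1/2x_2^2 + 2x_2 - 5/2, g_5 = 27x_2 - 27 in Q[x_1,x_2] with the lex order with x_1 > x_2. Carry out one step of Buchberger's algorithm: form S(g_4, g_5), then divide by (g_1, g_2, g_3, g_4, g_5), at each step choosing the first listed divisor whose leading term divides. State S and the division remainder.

lcm(LM(g_4), LM(g_5)) = x_2^2.
S = (lcm/LT(g_4))·g_4 − (lcm/LT(g_5))·g_5 = 5x_2 - 5.
Reduce S modulo (g_1, g_2, g_3, g_4, g_5) in that order:
  leading term x_2: subtract (5/27)·g_5 from 5x_2 - 5 → 0
The remainder is 0, so this S-polynomial contributes no new basis element.

S(g_4, g_5) = 5x_2 - 5; remainder on division = 0.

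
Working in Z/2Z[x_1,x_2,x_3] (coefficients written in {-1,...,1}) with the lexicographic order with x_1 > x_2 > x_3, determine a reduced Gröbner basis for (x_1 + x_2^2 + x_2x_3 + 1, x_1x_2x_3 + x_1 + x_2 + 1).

Buchberger's algorithm terminates because the ascending chain of leading-term ideals stabilizes.

f_1 = x_1 + x_2^2 + x_2x_3 + 1, LT = x_1.
f_2 = x_1x_2x_3 + x_1 + x_2 + 1, LT = x_1x_2x_3.

S(f_1,f_2): lcm = x_1x_2x_3. S = x_1 + x_2^3x_3 + x_2^2x_3^2 + x_2x_3 + x_2 + 1.
  leading term x_1: subtract (1)·f_1 from x_1 + x_2^3x_3 + x_2^2x_3^2 + x_2x_3 + x_2 + 1 → x_2^3x_3 + x_2^2x_3^2 + x_2^2 + x_2
  leading term x_2^3x_3: no divisor's leading term divides it; move x_2^3x_3 to the remainder.
  leading term x_2^2x_3^2: no divisor's leading term divides it; move x_2^2x_3^2 to the remainder.
  leading term x_2^2: no divisor's leading term divides it; move x_2^2 to the remainder.
  leading term x_2: no divisor's leading term divides it; move x_2 to the remainder.
  remainder x_2^3x_3 + x_2^2x_3^2 + x_2^2 + x_2 ≠ 0; add g_3 = x_2^3x_3 + x_2^2x_3^2 + x_2^2 + x_2 to the basis.

S(f_1,g_3): leading monomials are coprime, so the S-polynomial reduces to 0 (Buchberger's first criterion).
S(f_2,g_3): lcm = x_1x_2^3x_3. S = x_1x_2^2x_3^2 + x_1x_2 + x_2^3 + x_2^2.
  leading term x_1x_2^2x_3^2: subtract (x_2^2x_3^2)·f_1 from x_1x_2^2x_3^2 + x_1x_2 + x_2^3 + x_2^2 → x_1x_2 + x_2^4x_3^2 + x_2^3x_3^3 + x_2^3 + x_2^2x_3^2 + x_2^2
  leading term x_1x_2: subtract (x_2)·f_1 from x_1x_2 + x_2^4x_3^2 + x_2^3x_3^3 + x_2^3 + x_2^2x_3^2 + x_2^2 → x_2^4x_3^2 + x_2^3x_3^3 + x_2^2x_3^2 + x_2^2x_3 + x_2^2 + x_2
  leading term x_2^4x_3^2: subtract (x_2x_3)·g_3 from x_2^4x_3^2 + x_2^3x_3^3 + x_2^2x_3^2 + x_2^2x_3 + x_2^2 + x_2 → x_2^3x_3 + x_2^2x_3^2 + x_2^2 + x_2
  leading term x_2^3x_3: subtract (1)·g_3 from x_2^3x_3 + x_2^2x_3^2 + x_2^2 + x_2 → 0
  remainder 0.

Every S-polynomial of the final basis reduces to 0, so we have a Gröbner basis.
Inter-reduce: drop elements whose leading term is divisible by another's, tail-reduce, and make monic.

G = {x_1 + x_2^2 + x_2x_3 + 1, x_2^3x_3 + x_2^2x_3^2 + x_2^2 + x_2}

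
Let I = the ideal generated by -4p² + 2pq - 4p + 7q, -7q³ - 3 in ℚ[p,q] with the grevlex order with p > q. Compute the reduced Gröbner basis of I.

f_1 = -4p² + 2pq - 4p + 7q, LT = p².
f_2 = -7q³ - 3, LT = q³.

The S-polynomials (S(f_1,f_2)) all reduce to 0 modulo the current basis, so we have a Gröbner basis.

G = {q³ + 3/7, p² - ½pq + p - 7/4q}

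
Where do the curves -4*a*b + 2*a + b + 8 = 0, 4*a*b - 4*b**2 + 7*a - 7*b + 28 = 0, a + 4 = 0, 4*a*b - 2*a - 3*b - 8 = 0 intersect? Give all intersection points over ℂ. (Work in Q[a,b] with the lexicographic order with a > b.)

{(-4, 0)}

Compute a lex Gröbner basis by Buchberger's algorithm.
f_1 = -4*a*b + 2*a + b + 8, LT = a*b.
f_2 = 4*a*b + 7*a - 4*b**2 - 7*b + 28, LT = a*b.
f_3 = a + 4, LT = a.
f_4 = 4*a*b - 2*a - 3*b - 8, LT = a*b.

S(f_1,f_2): lcm = a*b. S = -9/4*a + b**2 + 3/2*b - 9.
  leading term a: subtract (-9/4)·f_3 from -9/4*a + b**2 + 3/2*b - 9 → b**2 + 3/2*b
  leading term b**2: no divisor's leading term divides it; move b**2 to the remainder.
  leading term b: no divisor's leading term divides it; move 3/2*b to the remainder.
  remainder b**2 + 3/2*b ≠ 0; add h_5 = b**2 + 3/2*b to the basis.

S(f_1,f_3): lcm = a*b. S = -1/2*a - 17/4*b - 2.
  leading term a: subtract (-1/2)·f_3 from -1/2*a - 17/4*b - 2 → -17/4*b
  leading term b: no divisor's leading term divides it; move -17/4*b to the remainder.
  remainder -17/4*b ≠ 0; add h_6 = -17/4*b to the basis.

The other S-polynomials (S(f_1,f_4), S(f_2,f_3), S(f_2,f_4), S(f_3,f_4), S(f_1,h_5), S(f_2,h_5), S(f_3,h_5), S(f_4,h_5), S(f_1,h_6), S(f_2,h_6), S(f_3,h_6), S(f_4,h_6), S(h_5,h_6)) all reduce to 0 modulo the current basis, so we have a Gröbner basis.
Inter-reduce: drop elements whose leading term is divisible by another's, tail-reduce, and make monic.
Reduced Gröbner basis: {a + 4, b}.

From the last basis element, b = 0, so b takes values in {0}. Each choice, substituted upward through the basis, yields the corresponding point(s) of the solution set.
  b = 0: the earlier basis element becomes a + 4 = 0, giving a = -4 — point (-4, 0).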